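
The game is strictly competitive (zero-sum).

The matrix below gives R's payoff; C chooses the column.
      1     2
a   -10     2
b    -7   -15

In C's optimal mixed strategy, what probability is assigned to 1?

Row minima are -10 and -15, so R's maximin is -10; column maxima are -7 and 2, so C's minimax is -7. These differ, so the equilibrium is in mixed strategies.
Let C play 1 with probability q. R is indifferent when −10q + 2(1−q) = −7q − 15(1−q), giving q = 17/20.

17/20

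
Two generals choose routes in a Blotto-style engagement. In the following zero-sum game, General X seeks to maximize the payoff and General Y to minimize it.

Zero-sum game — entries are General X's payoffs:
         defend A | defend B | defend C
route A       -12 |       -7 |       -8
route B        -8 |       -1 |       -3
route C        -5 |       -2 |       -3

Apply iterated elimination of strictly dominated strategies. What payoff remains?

-5

Row route A is strictly dominated by row route B (-8>-12, -1>-7, -3>-8); eliminate route A.
Column defend C is strictly dominated by defend A for General Y (-8<-3, -5<-3); eliminate defend C.
Column defend B is strictly dominated by defend A for General Y (-8<-1, -5<-2); eliminate defend B.
Row route B is strictly dominated by row route C (-5>-8); eliminate route B.
Only (route C, defend A) remains, with payoff -5.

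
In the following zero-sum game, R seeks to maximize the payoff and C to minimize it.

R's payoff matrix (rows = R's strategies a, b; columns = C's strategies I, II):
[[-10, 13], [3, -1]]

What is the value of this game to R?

29/27

Row minima are -10 and -1, so R's maximin is -1; column maxima are 3 and 13, so C's minimax is 3. These differ, so the equilibrium is in mixed strategies.
Let R play a with probability p. C is indifferent when −10p + 3(1−p) = 13p − (1−p), giving p = 4/27.
Let C play I with probability q. R is indifferent when −10q + 13(1−q) = 3q − (1−q), giving q = 14/27.
The value is -10·(14/27) + (13)·(13/27) = 29/27.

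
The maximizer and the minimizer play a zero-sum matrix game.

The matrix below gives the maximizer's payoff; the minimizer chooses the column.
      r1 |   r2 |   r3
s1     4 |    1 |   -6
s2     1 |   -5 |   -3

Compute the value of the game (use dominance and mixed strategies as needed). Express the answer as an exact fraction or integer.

-11/3

Column r1 is strictly dominated by r2 for the minimizer (it gives the maximizer more in every row).
The remaining 2×2 game on (s1, s2) × (r2, r3) has no saddle point. Let the maximizer play s1 with probability p; indifference gives p − 5(1−p) = −6p − 3(1−p), so p = 2/9.
Similarly the minimizer's optimal q on r2 is 1/3, and the value is 1·(1/3) + (-6)·(2/3) = -11/3.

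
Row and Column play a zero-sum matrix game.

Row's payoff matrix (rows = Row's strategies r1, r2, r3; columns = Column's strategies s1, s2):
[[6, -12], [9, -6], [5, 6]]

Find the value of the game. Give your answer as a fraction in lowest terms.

21/4

Row r1 is strictly dominated by row r2, so Row never plays it.
The remaining 2×2 game on (r2, r3) × (s1, s2) has no saddle point. Let Row play r2 with probability p; indifference gives 9p + 5(1−p) = −6p + 6(1−p), so p = 1/16.
Similarly Column's optimal q on s1 is 3/4, and the value is 9·(3/4) + (-6)·(1/4) = 21/4.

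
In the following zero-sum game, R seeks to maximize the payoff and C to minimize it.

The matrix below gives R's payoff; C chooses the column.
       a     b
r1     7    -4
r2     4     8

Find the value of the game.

Row minima are -4 and 4, so R's maximin is 4; column maxima are 7 and 8, so C's minimax is 7. These differ, so the equilibrium is in mixed strategies.
Let R play r1 with probability p. C is indifferent when 7p + 4(1−p) = −4p + 8(1−p), giving p = 4/15.
Let C play a with probability q. R is indifferent when 7q − 4(1−q) = 4q + 8(1−q), giving q = 4/5.
The value is 7·(4/5) + (-4)·(1/5) = 24/5.

24/5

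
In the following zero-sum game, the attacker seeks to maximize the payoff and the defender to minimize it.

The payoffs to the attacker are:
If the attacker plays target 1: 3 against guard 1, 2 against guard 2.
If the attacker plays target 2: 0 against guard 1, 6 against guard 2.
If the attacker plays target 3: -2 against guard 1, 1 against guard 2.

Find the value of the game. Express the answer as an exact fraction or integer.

Row target 3 is strictly dominated by row target 1, so the attacker never plays it.
The remaining 2×2 game on (target 1, target 2) × (guard 1, guard 2) has no saddle point. Let the attacker play target 1 with probability p; indifference gives 3p = 2p + 6(1−p), so p = 6/7.
Similarly the defender's optimal q on guard 1 is 4/7, and the value is 3·(4/7) + (2)·(3/7) = 18/7.

18/7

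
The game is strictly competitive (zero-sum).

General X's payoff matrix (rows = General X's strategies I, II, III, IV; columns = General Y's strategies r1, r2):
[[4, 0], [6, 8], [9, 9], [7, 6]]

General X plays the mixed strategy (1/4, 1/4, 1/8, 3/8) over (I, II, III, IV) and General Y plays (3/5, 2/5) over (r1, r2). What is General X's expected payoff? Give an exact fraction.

59/10

Against (3/5, 2/5), each row's expected payoff is I: 12/5; II: 34/5; III: 9; IV: 33/5.
Taking the (1/4, 1/4, 1/8, 3/8)-weighted average: (1/4)·(12/5) + (1/4)·(34/5) + (1/8)·(9) + (3/8)·(33/5) = 59/10.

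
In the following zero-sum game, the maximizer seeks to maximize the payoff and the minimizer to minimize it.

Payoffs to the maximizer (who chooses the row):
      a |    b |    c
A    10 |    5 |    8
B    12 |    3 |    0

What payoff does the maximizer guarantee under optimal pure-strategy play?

Row minima: 5, 0 → the maximizer's maximin is 5.
Column maxima: 12, 5, 8 → the minimizer's minimax is 5.
They coincide at (A, b), so the value is 5.

5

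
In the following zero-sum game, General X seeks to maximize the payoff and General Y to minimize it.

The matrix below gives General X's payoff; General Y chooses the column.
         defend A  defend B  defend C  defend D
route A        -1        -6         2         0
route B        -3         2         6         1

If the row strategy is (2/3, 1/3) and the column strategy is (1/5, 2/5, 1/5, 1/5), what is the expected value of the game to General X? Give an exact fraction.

Against (1/5, 2/5, 1/5, 1/5), each row's expected payoff is route A: -11/5; route B: 8/5.
Taking the (2/3, 1/3)-weighted average: (2/3)·(-11/5) + (1/3)·(8/5) = -14/15.

-14/15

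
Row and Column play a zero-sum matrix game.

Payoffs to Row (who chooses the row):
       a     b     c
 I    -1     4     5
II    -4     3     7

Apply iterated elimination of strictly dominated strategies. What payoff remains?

-1

Column b is strictly dominated by a for Column (-1<4, -4<3); eliminate b.
Column c is strictly dominated by a for Column (-1<5, -4<7); eliminate c.
Row II is strictly dominated by row I (-1>-4); eliminate II.
Only (I, a) remains, with payoff -1.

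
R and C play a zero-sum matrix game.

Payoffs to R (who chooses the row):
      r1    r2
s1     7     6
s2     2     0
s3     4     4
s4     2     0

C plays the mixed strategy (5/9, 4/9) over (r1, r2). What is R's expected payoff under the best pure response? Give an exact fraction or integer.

s1: (7)·(5/9) + (6)·(4/9) = 59/9.
s2: (2)·(5/9) + (0)·(4/9) = 10/9.
s3: (4)·(5/9) + (4)·(4/9) = 4.
s4: (2)·(5/9) + (0)·(4/9) = 10/9.
The best pure response is s1 with expected payoff 59/9.

59/9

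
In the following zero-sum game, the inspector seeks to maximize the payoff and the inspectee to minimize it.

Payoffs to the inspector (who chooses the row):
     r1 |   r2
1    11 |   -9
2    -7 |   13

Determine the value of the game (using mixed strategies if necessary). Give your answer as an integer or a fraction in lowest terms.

2

Row minima are -9 and -7, so the inspector's maximin is -7; column maxima are 11 and 13, so the inspectee's minimax is 11. These differ, so the equilibrium is in mixed strategies.
Let the inspector play 1 with probability p. The inspectee is indifferent when 11p − 7(1−p) = −9p + 13(1−p), giving p = 1/2.
Let the inspectee play r1 with probability q. The inspector is indifferent when 11q − 9(1−q) = −7q + 13(1−q), giving q = 11/20.
The value is 11·(11/20) + (-9)·(9/20) = 2.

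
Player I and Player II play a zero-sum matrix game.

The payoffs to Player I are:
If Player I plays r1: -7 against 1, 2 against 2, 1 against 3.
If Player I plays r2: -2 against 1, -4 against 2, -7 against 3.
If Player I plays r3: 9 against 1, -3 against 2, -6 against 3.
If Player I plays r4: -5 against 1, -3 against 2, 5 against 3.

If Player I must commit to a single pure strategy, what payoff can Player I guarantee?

The worst-case payoff for each row is r1: -7, r2: -7, r3: -6, r4: -5.
The best of these is -5.

-5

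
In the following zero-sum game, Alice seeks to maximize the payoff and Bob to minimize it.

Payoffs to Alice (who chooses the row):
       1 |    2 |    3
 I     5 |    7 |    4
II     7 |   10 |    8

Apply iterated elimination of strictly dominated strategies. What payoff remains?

7

Row I is strictly dominated by row II (7>5, 10>7, 8>4); eliminate I.
Column 3 is strictly dominated by 1 for Bob (7<8); eliminate 3.
Column 2 is strictly dominated by 1 for Bob (7<10); eliminate 2.
Only (II, 1) remains, with payoff 7.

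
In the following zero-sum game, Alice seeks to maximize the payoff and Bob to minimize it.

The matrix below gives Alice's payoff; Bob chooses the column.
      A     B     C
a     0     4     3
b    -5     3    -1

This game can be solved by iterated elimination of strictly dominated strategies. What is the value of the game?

Row b is strictly dominated by row a (0>-5, 4>3, 3>-1); eliminate b.
Column C is strictly dominated by A for Bob (0<3); eliminate C.
Column B is strictly dominated by A for Bob (0<4); eliminate B.
Only (a, A) remains, with payoff 0.

0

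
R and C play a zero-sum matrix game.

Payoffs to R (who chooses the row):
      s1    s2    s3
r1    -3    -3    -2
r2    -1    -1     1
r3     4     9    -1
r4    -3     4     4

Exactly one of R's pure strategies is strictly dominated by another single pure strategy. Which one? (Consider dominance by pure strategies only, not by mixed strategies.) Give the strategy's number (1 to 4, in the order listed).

1

Compare r1 with r2: -1 > -3, -1 > -3, 1 > -2.
So r2 strictly dominates r1 for R; r1 is strictly dominated.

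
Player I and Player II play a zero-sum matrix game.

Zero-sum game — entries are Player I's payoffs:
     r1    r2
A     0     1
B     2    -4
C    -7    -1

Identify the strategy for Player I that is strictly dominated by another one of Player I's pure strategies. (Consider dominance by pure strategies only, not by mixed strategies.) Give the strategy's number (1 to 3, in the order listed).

Compare C with A: 0 > -7, 1 > -1.
So A strictly dominates C for Player I; C is strictly dominated.

3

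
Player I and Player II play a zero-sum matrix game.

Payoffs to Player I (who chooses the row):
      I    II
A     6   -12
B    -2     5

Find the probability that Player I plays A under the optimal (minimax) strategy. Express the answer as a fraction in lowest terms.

7/25

Row minima are -12 and -2, so Player I's maximin is -2; column maxima are 6 and 5, so Player II's minimax is 5. These differ, so the equilibrium is in mixed strategies.
Let Player I play A with probability p. Player II is indifferent when 6p − 2(1−p) = −12p + 5(1−p), giving p = 7/25.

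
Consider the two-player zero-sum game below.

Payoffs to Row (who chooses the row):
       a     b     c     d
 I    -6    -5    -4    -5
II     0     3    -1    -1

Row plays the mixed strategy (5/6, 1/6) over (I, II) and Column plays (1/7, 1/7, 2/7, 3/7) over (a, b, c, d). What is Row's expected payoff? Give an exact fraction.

-86/21

Against (1/7, 1/7, 2/7, 3/7), each row's expected payoff is I: -34/7; II: -2/7.
Taking the (5/6, 1/6)-weighted average: (5/6)·(-34/7) + (1/6)·(-2/7) = -86/21.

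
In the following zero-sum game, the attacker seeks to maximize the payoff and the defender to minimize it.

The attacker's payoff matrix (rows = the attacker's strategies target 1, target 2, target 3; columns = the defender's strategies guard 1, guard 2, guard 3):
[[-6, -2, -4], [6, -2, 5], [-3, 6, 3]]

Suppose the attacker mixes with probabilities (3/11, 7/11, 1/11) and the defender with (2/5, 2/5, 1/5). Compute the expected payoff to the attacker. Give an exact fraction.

Against (2/5, 2/5, 1/5), each row's expected payoff is target 1: -4; target 2: 13/5; target 3: 9/5.
Taking the (3/11, 7/11, 1/11)-weighted average: (3/11)·(-4) + (7/11)·(13/5) + (1/11)·(9/5) = 8/11.

8/11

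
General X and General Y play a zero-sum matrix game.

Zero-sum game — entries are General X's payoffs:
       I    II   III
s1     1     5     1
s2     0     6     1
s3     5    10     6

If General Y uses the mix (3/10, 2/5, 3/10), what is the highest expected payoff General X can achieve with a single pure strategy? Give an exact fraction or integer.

s1: (1)·(3/10) + (5)·(2/5) + (1)·(3/10) = 13/5.
s2: (0)·(3/10) + (6)·(2/5) + (1)·(3/10) = 27/10.
s3: (5)·(3/10) + (10)·(2/5) + (6)·(3/10) = 73/10.
The best pure response is s3 with expected payoff 73/10.

73/10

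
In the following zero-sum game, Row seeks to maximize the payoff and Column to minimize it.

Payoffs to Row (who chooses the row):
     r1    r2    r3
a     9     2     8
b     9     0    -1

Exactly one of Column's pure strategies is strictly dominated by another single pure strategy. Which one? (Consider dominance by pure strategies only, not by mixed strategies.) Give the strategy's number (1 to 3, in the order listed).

Column prefers columns that give Row less. Compare r1 with r2: 2 < 9, 0 < 9.
So r2 strictly dominates r1 for Column; r1 is strictly dominated.

1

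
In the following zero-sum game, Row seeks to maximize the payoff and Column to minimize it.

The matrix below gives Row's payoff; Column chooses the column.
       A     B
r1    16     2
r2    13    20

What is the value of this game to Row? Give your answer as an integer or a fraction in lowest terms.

Row minima are 2 and 13, so Row's maximin is 13; column maxima are 16 and 20, so Column's minimax is 16. These differ, so the equilibrium is in mixed strategies.
Let Row play r1 with probability p. Column is indifferent when 16p + 13(1−p) = 2p + 20(1−p), giving p = 1/3.
Let Column play A with probability q. Row is indifferent when 16q + 2(1−q) = 13q + 20(1−q), giving q = 6/7.
The value is 16·(6/7) + (2)·(1/7) = 14.

14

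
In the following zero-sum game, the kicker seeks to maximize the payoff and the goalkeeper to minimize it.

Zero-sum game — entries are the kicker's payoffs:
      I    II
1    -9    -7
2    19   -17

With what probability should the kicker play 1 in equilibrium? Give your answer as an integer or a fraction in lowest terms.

18/19

Row minima are -9 and -17, so the kicker's maximin is -9; column maxima are 19 and -7, so the goalkeeper's minimax is -7. These differ, so the equilibrium is in mixed strategies.
Let the kicker play 1 with probability p. The goalkeeper is indifferent when −9p + 19(1−p) = −7p − 17(1−p), giving p = 18/19.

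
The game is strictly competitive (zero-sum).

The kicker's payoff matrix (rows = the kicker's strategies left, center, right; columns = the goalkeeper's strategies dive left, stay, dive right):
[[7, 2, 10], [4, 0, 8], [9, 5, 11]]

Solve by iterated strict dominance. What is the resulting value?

5

Column dive right is strictly dominated by dive left for the goalkeeper (7<10, 4<8, 9<11); eliminate dive right.
Column dive left is strictly dominated by stay for the goalkeeper (2<7, 0<4, 5<9); eliminate dive left.
Row left is strictly dominated by row right (5>2); eliminate left.
Row center is strictly dominated by row right (5>0); eliminate center.
Only (right, stay) remains, with payoff 5.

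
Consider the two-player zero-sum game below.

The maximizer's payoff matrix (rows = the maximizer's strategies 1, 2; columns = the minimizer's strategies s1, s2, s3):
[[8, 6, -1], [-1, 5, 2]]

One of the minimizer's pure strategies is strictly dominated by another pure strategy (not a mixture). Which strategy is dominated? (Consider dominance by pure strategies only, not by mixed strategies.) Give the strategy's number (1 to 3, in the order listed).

2

The minimizer prefers columns that give the maximizer less. Compare s2 with s3: -1 < 6, 2 < 5.
So s3 strictly dominates s2 for the minimizer; s2 is strictly dominated.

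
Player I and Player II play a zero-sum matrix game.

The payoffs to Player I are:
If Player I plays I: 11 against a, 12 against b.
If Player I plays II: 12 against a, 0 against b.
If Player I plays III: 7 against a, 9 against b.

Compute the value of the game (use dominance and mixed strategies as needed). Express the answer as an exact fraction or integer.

Row III is strictly dominated by row I, so Player I never plays it.
The remaining 2×2 game on (I, II) × (a, b) has no saddle point. Let Player I play I with probability p; indifference gives 11p + 12(1−p) = 12p, so p = 12/13.
Similarly Player II's optimal q on a is 12/13, and the value is 11·(12/13) + (12)·(1/13) = 144/13.

144/13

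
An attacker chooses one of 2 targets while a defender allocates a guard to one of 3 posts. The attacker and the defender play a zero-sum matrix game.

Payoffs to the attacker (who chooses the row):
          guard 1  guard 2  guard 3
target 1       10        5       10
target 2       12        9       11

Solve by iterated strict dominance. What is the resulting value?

Row target 1 is strictly dominated by row target 2 (12>10, 9>5, 11>10); eliminate target 1.
Column guard 1 is strictly dominated by guard 2 for the defender (9<12); eliminate guard 1.
Column guard 3 is strictly dominated by guard 2 for the defender (9<11); eliminate guard 3.
Only (target 2, guard 2) remains, with payoff 9.

9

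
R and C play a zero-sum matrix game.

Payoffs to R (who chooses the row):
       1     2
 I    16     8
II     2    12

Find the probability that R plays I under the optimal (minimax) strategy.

5/9

Row minima are 8 and 2, so R's maximin is 8; column maxima are 16 and 12, so C's minimax is 12. These differ, so the equilibrium is in mixed strategies.
Let R play I with probability p. C is indifferent when 16p + 2(1−p) = 8p + 12(1−p), giving p = 5/9.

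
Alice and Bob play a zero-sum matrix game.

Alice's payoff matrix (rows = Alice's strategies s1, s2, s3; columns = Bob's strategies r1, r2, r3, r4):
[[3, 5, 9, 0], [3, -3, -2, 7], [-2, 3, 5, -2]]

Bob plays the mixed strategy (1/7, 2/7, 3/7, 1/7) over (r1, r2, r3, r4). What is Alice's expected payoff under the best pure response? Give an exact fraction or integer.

40/7

s1: (3)·(1/7) + (5)·(2/7) + (9)·(3/7) + (0)·(1/7) = 40/7.
s2: (3)·(1/7) + (-3)·(2/7) + (-2)·(3/7) + (7)·(1/7) = -2/7.
s3: (-2)·(1/7) + (3)·(2/7) + (5)·(3/7) + (-2)·(1/7) = 17/7.
The best pure response is s1 with expected payoff 40/7.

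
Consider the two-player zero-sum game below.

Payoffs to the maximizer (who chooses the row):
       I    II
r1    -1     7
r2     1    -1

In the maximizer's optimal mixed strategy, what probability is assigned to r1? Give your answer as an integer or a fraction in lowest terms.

Row minima are -1 and -1, so the maximizer's maximin is -1; column maxima are 1 and 7, so the minimizer's minimax is 1. These differ, so the equilibrium is in mixed strategies.
Let the maximizer play r1 with probability p. The minimizer is indifferent when −p + (1−p) = 7p − (1−p), giving p = 1/5.

1/5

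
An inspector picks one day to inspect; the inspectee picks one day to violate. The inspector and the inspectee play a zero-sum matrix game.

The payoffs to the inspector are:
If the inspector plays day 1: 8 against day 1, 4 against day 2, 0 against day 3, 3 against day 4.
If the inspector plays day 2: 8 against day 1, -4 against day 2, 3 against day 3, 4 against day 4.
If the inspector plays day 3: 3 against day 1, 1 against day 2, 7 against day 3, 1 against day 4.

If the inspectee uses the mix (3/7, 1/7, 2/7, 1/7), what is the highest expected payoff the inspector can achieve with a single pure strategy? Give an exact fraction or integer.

31/7

day 1: (8)·(3/7) + (4)·(1/7) + (0)·(2/7) + (3)·(1/7) = 31/7.
day 2: (8)·(3/7) + (-4)·(1/7) + (3)·(2/7) + (4)·(1/7) = 30/7.
day 3: (3)·(3/7) + (1)·(1/7) + (7)·(2/7) + (1)·(1/7) = 25/7.
The best pure response is day 1 with expected payoff 31/7.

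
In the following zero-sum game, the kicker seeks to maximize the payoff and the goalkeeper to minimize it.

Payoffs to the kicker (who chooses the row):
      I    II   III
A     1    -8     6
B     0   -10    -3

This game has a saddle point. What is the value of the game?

-8

Row minima: -8, -10 → the kicker's maximin is -8.
Column maxima: 1, -8, 6 → the goalkeeper's minimax is -8.
They coincide at (A, II), so the value is -8.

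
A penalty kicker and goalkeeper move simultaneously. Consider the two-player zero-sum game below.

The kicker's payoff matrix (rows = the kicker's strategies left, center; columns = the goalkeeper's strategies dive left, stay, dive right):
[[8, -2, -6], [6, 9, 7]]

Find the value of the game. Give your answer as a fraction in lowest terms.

Column stay is strictly dominated by dive right for the goalkeeper (it gives the kicker more in every row).
The remaining 2×2 game on (left, center) × (dive left, dive right) has no saddle point. Let the kicker play left with probability p; indifference gives 8p + 6(1−p) = −6p + 7(1−p), so p = 1/15.
Similarly the goalkeeper's optimal q on dive left is 13/15, and the value is 8·(13/15) + (-6)·(2/15) = 92/15.

92/15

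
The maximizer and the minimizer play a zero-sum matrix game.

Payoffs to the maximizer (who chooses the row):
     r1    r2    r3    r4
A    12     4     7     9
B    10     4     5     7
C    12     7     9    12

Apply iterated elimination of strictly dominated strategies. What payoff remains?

Column r1 is strictly dominated by r2 for the minimizer (4<12, 4<10, 7<12); eliminate r1.
Row A is strictly dominated by row C (7>4, 9>7, 12>9); eliminate A.
Column r4 is strictly dominated by r2 for the minimizer (4<7, 7<12); eliminate r4.
Column r3 is strictly dominated by r2 for the minimizer (4<5, 7<9); eliminate r3.
Row B is strictly dominated by row C (7>4); eliminate B.
Only (C, r2) remains, with payoff 7.

7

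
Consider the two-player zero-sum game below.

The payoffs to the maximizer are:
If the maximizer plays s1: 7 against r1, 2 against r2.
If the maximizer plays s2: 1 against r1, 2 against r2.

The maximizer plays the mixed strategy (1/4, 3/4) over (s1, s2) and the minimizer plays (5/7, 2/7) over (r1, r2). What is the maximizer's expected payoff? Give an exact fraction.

33/14

Against (5/7, 2/7), each row's expected payoff is s1: 39/7; s2: 9/7.
Taking the (1/4, 3/4)-weighted average: (1/4)·(39/7) + (3/4)·(9/7) = 33/14.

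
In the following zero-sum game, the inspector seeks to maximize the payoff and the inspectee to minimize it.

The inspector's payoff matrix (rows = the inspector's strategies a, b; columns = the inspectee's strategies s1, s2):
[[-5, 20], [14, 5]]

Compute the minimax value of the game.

305/34

Row minima are -5 and 5, so the inspector's maximin is 5; column maxima are 14 and 20, so the inspectee's minimax is 14. These differ, so the equilibrium is in mixed strategies.
Let the inspector play a with probability p. The inspectee is indifferent when −5p + 14(1−p) = 20p + 5(1−p), giving p = 9/34.
Let the inspectee play s1 with probability q. The inspector is indifferent when −5q + 20(1−q) = 14q + 5(1−q), giving q = 15/34.
The value is -5·(15/34) + (20)·(19/34) = 305/34.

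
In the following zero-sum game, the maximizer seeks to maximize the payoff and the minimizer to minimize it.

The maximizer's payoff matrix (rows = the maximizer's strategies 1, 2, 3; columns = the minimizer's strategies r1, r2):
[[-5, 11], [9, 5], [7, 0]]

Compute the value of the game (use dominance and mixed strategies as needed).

Row 3 is strictly dominated by row 2, so the maximizer never plays it.
The remaining 2×2 game on (1, 2) × (r1, r2) has no saddle point. Let the maximizer play 1 with probability p; indifference gives −5p + 9(1−p) = 11p + 5(1−p), so p = 1/5.
Similarly the minimizer's optimal q on r1 is 3/10, and the value is -5·(3/10) + (11)·(7/10) = 31/5.

31/5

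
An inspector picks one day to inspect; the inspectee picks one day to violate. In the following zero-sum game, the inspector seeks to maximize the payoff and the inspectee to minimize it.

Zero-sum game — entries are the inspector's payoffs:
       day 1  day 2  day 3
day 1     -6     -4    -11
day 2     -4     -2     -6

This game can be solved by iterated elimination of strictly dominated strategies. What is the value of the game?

-6

Row day 1 is strictly dominated by row day 2 (-4>-6, -2>-4, -6>-11); eliminate day 1.
Column day 1 is strictly dominated by day 3 for the inspectee (-6<-4); eliminate day 1.
Column day 2 is strictly dominated by day 3 for the inspectee (-6<-2); eliminate day 2.
Only (day 2, day 3) remains, with payoff -6.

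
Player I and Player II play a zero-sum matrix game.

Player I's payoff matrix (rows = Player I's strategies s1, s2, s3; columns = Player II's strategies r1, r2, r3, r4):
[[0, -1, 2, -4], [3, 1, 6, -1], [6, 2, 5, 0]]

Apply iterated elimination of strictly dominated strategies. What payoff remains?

0

Row s1 is strictly dominated by row s2 (3>0, 1>-1, 6>2, -1>-4); eliminate s1.
Column r3 is strictly dominated by r2 for Player II (1<6, 2<5); eliminate r3.
Row s2 is strictly dominated by row s3 (6>3, 2>1, 0>-1); eliminate s2.
Column r1 is strictly dominated by r2 for Player II (2<6); eliminate r1.
Column r2 is strictly dominated by r4 for Player II (0<2); eliminate r2.
Only (s3, r4) remains, with payoff 0.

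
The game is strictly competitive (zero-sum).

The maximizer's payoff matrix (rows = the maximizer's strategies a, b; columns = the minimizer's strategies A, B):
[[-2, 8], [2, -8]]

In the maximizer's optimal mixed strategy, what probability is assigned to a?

1/2

Row minima are -2 and -8, so the maximizer's maximin is -2; column maxima are 2 and 8, so the minimizer's minimax is 2. These differ, so the equilibrium is in mixed strategies.
Let the maximizer play a with probability p. The minimizer is indifferent when −2p + 2(1−p) = 8p − 8(1−p), giving p = 1/2.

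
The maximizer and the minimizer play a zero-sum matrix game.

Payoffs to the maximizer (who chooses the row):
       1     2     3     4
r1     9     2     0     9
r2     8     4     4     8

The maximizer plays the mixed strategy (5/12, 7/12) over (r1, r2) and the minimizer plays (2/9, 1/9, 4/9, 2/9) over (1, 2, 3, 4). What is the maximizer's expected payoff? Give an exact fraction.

277/54

Against (2/9, 1/9, 4/9, 2/9), each row's expected payoff is r1: 38/9; r2: 52/9.
Taking the (5/12, 7/12)-weighted average: (5/12)·(38/9) + (7/12)·(52/9) = 277/54.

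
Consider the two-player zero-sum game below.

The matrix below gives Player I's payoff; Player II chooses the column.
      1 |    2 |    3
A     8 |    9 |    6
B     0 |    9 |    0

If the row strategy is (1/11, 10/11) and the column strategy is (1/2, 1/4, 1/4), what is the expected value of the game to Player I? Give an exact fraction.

Against (1/2, 1/4, 1/4), each row's expected payoff is A: 31/4; B: 9/4.
Taking the (1/11, 10/11)-weighted average: (1/11)·(31/4) + (10/11)·(9/4) = 11/4.

11/4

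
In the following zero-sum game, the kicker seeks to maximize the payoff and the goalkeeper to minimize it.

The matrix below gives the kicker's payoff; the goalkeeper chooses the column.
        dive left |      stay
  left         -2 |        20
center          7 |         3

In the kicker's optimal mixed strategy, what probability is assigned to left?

Row minima are -2 and 3, so the kicker's maximin is 3; column maxima are 7 and 20, so the goalkeeper's minimax is 7. These differ, so the equilibrium is in mixed strategies.
Let the kicker play left with probability p. The goalkeeper is indifferent when −2p + 7(1−p) = 20p + 3(1−p), giving p = 2/13.

2/13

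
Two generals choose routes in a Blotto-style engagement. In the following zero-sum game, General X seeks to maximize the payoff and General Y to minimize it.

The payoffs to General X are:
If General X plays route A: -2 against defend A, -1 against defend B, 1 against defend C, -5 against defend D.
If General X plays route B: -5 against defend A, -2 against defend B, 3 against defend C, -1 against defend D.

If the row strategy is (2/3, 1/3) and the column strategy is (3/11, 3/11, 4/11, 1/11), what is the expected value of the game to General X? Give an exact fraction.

Against (3/11, 3/11, 4/11, 1/11), each row's expected payoff is route A: -10/11; route B: -10/11.
Taking the (2/3, 1/3)-weighted average: (2/3)·(-10/11) + (1/3)·(-10/11) = -10/11.

-10/11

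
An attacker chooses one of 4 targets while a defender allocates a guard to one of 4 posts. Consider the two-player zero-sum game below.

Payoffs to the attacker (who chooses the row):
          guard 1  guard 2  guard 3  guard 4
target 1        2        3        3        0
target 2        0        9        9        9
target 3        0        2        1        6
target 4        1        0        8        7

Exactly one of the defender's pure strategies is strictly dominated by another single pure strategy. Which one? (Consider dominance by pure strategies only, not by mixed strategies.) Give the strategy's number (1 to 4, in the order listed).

3

The defender prefers columns that give the attacker less. Compare guard 3 with guard 1: 2 < 3, 0 < 9, 0 < 1, 1 < 8.
So guard 1 strictly dominates guard 3 for the defender; guard 3 is strictly dominated.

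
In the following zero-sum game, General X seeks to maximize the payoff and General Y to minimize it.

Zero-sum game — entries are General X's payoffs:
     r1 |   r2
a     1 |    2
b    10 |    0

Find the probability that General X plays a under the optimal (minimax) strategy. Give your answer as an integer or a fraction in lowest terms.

10/11

Row minima are 1 and 0, so General X's maximin is 1; column maxima are 10 and 2, so General Y's minimax is 2. These differ, so the equilibrium is in mixed strategies.
Let General X play a with probability p. General Y is indifferent when p + 10(1−p) = 2p, giving p = 10/11.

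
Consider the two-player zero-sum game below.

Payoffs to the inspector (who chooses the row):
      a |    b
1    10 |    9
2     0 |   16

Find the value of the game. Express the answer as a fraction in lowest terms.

Row minima are 9 and 0, so the inspector's maximin is 9; column maxima are 10 and 16, so the inspectee's minimax is 10. These differ, so the equilibrium is in mixed strategies.
Let the inspector play 1 with probability p. The inspectee is indifferent when 10p = 9p + 16(1−p), giving p = 16/17.
Let the inspectee play a with probability q. The inspector is indifferent when 10q + 9(1−q) = 16(1−q), giving q = 7/17.
The value is 10·(7/17) + (9)·(10/17) = 160/17.

160/17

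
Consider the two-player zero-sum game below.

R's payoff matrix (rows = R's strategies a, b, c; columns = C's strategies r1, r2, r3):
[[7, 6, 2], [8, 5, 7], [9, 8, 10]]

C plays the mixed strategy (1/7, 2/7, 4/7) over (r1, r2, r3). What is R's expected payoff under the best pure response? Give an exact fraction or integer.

65/7

a: (7)·(1/7) + (6)·(2/7) + (2)·(4/7) = 27/7.
b: (8)·(1/7) + (5)·(2/7) + (7)·(4/7) = 46/7.
c: (9)·(1/7) + (8)·(2/7) + (10)·(4/7) = 65/7.
The best pure response is c with expected payoff 65/7.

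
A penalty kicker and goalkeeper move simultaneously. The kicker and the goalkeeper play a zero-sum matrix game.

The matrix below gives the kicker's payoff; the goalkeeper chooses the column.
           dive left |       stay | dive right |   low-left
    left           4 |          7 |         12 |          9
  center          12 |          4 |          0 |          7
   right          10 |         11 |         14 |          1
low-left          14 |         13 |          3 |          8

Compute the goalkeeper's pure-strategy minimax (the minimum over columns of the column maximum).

The worst case (largest entry) in each column is dive left: 14, stay: 13, dive right: 14, low-left: 9.
The best (smallest) of these is 9.

9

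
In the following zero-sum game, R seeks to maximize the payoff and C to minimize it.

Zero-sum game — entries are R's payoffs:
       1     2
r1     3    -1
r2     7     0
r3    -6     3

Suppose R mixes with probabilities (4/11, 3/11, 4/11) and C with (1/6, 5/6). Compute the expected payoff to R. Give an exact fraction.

49/66

Against (1/6, 5/6), each row's expected payoff is r1: -1/3; r2: 7/6; r3: 3/2.
Taking the (4/11, 3/11, 4/11)-weighted average: (4/11)·(-1/3) + (3/11)·(7/6) + (4/11)·(3/2) = 49/66.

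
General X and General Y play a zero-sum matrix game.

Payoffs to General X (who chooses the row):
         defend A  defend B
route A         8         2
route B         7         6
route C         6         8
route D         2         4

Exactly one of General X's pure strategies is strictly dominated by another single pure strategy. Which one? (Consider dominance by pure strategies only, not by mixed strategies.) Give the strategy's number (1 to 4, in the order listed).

4

Compare route D with route B: 7 > 2, 6 > 4.
So route B strictly dominates route D for General X; route D is strictly dominated.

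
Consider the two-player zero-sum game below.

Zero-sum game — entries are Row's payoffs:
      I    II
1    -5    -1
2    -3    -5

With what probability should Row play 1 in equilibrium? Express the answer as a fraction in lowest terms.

1/3

Row minima are -5 and -5, so Row's maximin is -5; column maxima are -3 and -1, so Column's minimax is -3. These differ, so the equilibrium is in mixed strategies.
Let Row play 1 with probability p. Column is indifferent when −5p − 3(1−p) = −p − 5(1−p), giving p = 1/3.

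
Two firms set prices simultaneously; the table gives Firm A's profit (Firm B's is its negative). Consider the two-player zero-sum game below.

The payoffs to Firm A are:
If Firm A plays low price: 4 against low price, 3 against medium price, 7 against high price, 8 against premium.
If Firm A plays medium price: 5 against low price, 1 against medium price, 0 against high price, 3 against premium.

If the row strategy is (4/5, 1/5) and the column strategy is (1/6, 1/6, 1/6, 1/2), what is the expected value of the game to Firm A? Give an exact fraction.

167/30

Against (1/6, 1/6, 1/6, 1/2), each row's expected payoff is low price: 19/3; medium price: 5/2.
Taking the (4/5, 1/5)-weighted average: (4/5)·(19/3) + (1/5)·(5/2) = 167/30.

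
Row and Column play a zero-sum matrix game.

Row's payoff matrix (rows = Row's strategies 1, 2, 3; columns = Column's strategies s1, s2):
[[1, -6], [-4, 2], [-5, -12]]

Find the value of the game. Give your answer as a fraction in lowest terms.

Row 3 is strictly dominated by row 1, so Row never plays it.
The remaining 2×2 game on (1, 2) × (s1, s2) has no saddle point. Let Row play 1 with probability p; indifference gives p − 4(1−p) = −6p + 2(1−p), so p = 6/13.
Similarly Column's optimal q on s1 is 8/13, and the value is 1·(8/13) + (-6)·(5/13) = -22/13.

-22/13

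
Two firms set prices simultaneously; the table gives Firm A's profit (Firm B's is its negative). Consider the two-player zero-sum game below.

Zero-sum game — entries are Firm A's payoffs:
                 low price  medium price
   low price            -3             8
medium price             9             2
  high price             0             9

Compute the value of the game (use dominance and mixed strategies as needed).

Row low price is strictly dominated by row high price, so Firm A never plays it.
The remaining 2×2 game on (medium price, high price) × (low price, medium price) has no saddle point. Let Firm A play medium price with probability p; indifference gives 9p = 2p + 9(1−p), so p = 9/16.
Similarly Firm B's optimal q on low price is 7/16, and the value is 9·(7/16) + (2)·(9/16) = 81/16.

81/16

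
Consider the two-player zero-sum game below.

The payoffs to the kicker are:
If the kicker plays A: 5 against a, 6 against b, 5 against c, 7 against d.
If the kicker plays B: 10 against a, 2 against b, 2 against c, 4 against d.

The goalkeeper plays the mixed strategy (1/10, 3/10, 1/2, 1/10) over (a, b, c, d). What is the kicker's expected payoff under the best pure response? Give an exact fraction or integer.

A: (5)·(1/10) + (6)·(3/10) + (5)·(1/2) + (7)·(1/10) = 11/2.
B: (10)·(1/10) + (2)·(3/10) + (2)·(1/2) + (4)·(1/10) = 3.
The best pure response is A with expected payoff 11/2.

11/2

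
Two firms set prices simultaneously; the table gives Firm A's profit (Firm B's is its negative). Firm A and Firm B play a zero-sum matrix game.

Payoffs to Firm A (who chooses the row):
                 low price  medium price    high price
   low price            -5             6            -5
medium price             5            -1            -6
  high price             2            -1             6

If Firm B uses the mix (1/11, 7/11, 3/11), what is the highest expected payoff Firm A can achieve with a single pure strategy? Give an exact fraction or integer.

2

low price: (-5)·(1/11) + (6)·(7/11) + (-5)·(3/11) = 2.
medium price: (5)·(1/11) + (-1)·(7/11) + (-6)·(3/11) = -20/11.
high price: (2)·(1/11) + (-1)·(7/11) + (6)·(3/11) = 13/11.
The best pure response is low price with expected payoff 2.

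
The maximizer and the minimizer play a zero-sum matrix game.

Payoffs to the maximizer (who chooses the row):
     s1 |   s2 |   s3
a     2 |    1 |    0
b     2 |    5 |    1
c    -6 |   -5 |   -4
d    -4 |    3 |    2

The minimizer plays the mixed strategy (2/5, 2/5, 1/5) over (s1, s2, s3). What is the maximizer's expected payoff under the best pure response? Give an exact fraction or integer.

3

a: (2)·(2/5) + (1)·(2/5) + (0)·(1/5) = 6/5.
b: (2)·(2/5) + (5)·(2/5) + (1)·(1/5) = 3.
c: (-6)·(2/5) + (-5)·(2/5) + (-4)·(1/5) = -26/5.
d: (-4)·(2/5) + (3)·(2/5) + (2)·(1/5) = 0.
The best pure response is b with expected payoff 3.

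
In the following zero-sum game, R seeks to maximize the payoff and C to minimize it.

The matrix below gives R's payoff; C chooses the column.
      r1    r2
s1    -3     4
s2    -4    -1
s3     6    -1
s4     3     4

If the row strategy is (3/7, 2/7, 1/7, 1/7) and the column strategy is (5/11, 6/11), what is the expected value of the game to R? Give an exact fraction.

38/77

Against (5/11, 6/11), each row's expected payoff is s1: 9/11; s2: -26/11; s3: 24/11; s4: 39/11.
Taking the (3/7, 2/7, 1/7, 1/7)-weighted average: (3/7)·(9/11) + (2/7)·(-26/11) + (1/7)·(24/11) + (1/7)·(39/11) = 38/77.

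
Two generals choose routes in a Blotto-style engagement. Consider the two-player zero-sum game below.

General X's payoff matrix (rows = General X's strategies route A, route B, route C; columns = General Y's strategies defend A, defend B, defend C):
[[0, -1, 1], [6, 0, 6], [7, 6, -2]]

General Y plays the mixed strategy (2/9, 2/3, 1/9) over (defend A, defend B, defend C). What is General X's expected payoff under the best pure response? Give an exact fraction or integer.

16/3

route A: (0)·(2/9) + (-1)·(2/3) + (1)·(1/9) = -5/9.
route B: (6)·(2/9) + (0)·(2/3) + (6)·(1/9) = 2.
route C: (7)·(2/9) + (6)·(2/3) + (-2)·(1/9) = 16/3.
The best pure response is route C with expected payoff 16/3.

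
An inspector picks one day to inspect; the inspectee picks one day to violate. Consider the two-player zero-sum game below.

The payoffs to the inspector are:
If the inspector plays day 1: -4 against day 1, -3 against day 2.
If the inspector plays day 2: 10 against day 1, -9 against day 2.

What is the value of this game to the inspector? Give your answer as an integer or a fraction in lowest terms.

Row minima are -4 and -9, so the inspector's maximin is -4; column maxima are 10 and -3, so the inspectee's minimax is -3. These differ, so the equilibrium is in mixed strategies.
Let the inspector play day 1 with probability p. The inspectee is indifferent when −4p + 10(1−p) = −3p − 9(1−p), giving p = 19/20.
Let the inspectee play day 1 with probability q. The inspector is indifferent when −4q − 3(1−q) = 10q − 9(1−q), giving q = 3/10.
The value is -4·(3/10) + (-3)·(7/10) = -33/10.

-33/10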